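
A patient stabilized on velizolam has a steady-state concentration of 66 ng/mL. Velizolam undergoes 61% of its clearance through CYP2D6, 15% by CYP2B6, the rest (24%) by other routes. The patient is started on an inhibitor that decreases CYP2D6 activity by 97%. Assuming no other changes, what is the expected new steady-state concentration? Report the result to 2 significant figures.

1.6 × 10² ng/mL

The CYP2D6 pathway (61% of clearance) is reduced to 0.03× activity: 0.61 × 0.03 = 0.0183.
CYP2B6 (15%) and the residual 24% are unaffected.
Relative clearance = 0.0183 + 0.15 + 0.24 = 0.4083.
With dosing unchanged, steady-state concentration scales as 1/CL: 66 / 0.4083 = 1.6 × 10² ng/mL.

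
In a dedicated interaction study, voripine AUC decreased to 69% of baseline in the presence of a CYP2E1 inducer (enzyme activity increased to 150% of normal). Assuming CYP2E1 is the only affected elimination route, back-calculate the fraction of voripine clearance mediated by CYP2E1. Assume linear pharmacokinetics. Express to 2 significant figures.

Let fm be the CYP2E1 fraction. New clearance relative to baseline = fm × 1.5 + (1 − fm).
AUC ratio = 1 / (new CL fraction), so new CL fraction = 1 / 0.690 = 1.449.
fm × 1.5 + 1 − fm = 1.449  ⇒  fm × (1.5 − 1) = 0.4493  ⇒  fm = 0.90.

0.90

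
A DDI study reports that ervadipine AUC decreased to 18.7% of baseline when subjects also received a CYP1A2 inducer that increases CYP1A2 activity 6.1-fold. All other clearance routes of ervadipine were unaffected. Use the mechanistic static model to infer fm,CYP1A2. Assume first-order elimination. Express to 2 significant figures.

0.85

CL'/CL = 1 / 0.187 = 5.348
6.1·fm + (1 − fm) = 5.348
fm = (5.348 − 1) / (6.1 − 1) = 0.85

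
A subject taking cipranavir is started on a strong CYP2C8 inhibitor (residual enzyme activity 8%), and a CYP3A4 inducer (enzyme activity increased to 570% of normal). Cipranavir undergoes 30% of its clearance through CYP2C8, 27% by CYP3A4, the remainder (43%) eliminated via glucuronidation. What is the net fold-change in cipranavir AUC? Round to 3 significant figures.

0.502

The CYP2C8 pathway (30% of clearance) is reduced to 0.08× activity: 0.3 × 0.08 = 0.024.
The CYP3A4 pathway (27% of clearance) is boosted to 5.7× activity: 0.27 × 5.7 = 1.539.
Non-CYP routes (43%) are unchanged.
CL_new/CL_old = 0.024 + 1.539 + 0.43 = 1.993.
Net AUC ratio = 1 / 1.993 = 0.502.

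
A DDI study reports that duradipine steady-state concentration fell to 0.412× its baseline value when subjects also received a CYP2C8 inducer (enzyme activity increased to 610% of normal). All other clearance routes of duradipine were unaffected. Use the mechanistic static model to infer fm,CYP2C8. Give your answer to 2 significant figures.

0.28

CL'/CL = 1 / 0.412 = 2.427
6.1·fm + (1 − fm) = 2.427
fm = (2.427 − 1) / (6.1 − 1) = 0.28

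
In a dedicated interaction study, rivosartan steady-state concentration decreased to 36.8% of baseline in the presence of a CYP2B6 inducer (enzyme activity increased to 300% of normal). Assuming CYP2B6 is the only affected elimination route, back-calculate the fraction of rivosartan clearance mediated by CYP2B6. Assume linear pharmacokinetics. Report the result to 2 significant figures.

CL'/CL = 1 / 0.368 = 2.717
3·fm + (1 − fm) = 2.717
fm = (2.717 − 1) / (3 − 1) = 0.86

0.86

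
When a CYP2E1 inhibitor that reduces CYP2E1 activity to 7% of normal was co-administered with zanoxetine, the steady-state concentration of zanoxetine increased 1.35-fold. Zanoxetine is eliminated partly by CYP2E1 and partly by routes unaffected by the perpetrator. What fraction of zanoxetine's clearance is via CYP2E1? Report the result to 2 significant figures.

0.28

CL'/CL = 1 / 1.35 = 0.7407
0.07·fm + (1 − fm) = 0.7407
fm = (0.7407 − 1) / (0.07 − 1) = 0.28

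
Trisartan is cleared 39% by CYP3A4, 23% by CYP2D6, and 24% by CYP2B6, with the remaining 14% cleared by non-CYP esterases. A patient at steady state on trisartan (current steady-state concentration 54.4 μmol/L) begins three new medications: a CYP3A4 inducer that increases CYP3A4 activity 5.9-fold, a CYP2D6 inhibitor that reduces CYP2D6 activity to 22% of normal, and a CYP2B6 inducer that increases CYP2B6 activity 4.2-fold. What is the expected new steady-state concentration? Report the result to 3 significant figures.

CYP3A4: 0.39 × 5.9 = 2.301
CYP2D6: 0.23 × 0.22 = 0.0506
CYP2B6: 0.24 × 4.2 = 1.008
Other: 0.14 (unchanged)
Relative clearance = 2.301 + 0.0506 + 1.008 + 0.14 = 3.4996.
Steady-state concentration ∝ 1/CL: new value = 54.4 / 3.4996 = 15.5 μmol/L.

15.5 μmol/L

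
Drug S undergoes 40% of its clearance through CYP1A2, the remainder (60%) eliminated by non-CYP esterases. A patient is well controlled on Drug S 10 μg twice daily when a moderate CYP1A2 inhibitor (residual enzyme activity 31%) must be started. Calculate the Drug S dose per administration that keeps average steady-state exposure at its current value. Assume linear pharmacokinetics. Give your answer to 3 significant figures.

7.24 μg

The CYP1A2 pathway (40% of clearance) is reduced to 0.31× activity: 0.4 × 0.31 = 0.124.
The remaining 60% of clearance is unaffected.
New clearance relative to baseline: 0.124 + 0.6 = 0.724.
To maintain the same steady-state level, dose must scale with clearance: new dose = 10 × 0.724 = 7.24 μg.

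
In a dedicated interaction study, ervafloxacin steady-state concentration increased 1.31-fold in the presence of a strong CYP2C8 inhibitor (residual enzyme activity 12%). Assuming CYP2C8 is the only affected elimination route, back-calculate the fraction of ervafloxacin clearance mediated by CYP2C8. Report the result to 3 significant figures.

CL'/CL = 1 / 1.31 = 0.7634
0.12·fm + (1 − fm) = 0.7634
fm = (0.7634 − 1) / (0.12 − 1) = 0.269

0.269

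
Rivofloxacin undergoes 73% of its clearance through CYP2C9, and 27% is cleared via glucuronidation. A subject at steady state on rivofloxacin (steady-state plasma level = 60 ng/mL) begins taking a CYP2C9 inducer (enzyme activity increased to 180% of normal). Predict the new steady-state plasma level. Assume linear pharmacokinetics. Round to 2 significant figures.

38 ng/mL

CYP2C9: 0.73 × 1.8 = 1.314
Other: 0.27 (unchanged)
CL_new/CL_old = 1.314 + 0.27 = 1.584.
Steady-state plasma level ∝ 1/CL, so new value = 60 / 1.584 = 38 ng/mL.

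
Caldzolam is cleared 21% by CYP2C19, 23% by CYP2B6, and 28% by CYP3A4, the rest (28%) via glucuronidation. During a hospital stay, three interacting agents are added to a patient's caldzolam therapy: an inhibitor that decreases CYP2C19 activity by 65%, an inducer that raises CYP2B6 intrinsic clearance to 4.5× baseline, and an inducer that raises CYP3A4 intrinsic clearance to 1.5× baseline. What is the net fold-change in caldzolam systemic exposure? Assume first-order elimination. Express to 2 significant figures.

The CYP2C19 pathway (21% of clearance) falls to 0.35× activity: 0.21 × 0.35 = 0.0735.
The CYP2B6 pathway (23% of clearance) is boosted to 4.5× activity: 0.23 × 4.5 = 1.035.
The CYP3A4 pathway (28% of clearance) increases to 1.5× activity: 0.28 × 1.5 = 0.42.
The remaining 28% of clearance is unaffected.
CL_new/CL_old = 0.0735 + 1.035 + 0.42 + 0.28 = 1.8085.
Systemic exposure ∝ 1/CL: fold-change = 1 / 1.8085 = 0.55.

0.55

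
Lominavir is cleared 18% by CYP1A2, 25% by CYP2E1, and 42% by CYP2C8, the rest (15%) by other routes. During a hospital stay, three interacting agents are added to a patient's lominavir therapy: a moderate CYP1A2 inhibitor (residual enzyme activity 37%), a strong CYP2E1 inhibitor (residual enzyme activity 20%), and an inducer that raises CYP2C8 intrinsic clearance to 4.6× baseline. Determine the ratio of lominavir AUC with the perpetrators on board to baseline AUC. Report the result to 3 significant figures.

0.455

CYP1A2: 0.18 × 0.37 = 0.0666
CYP2E1: 0.25 × 0.2 = 0.05
CYP2C8: 0.42 × 4.6 = 1.932
Other: 0.15 (unchanged)
New clearance relative to baseline: 0.0666 + 0.05 + 1.932 + 0.15 = 2.1986.
Because AUC varies inversely with clearance, the combined effect is 1 / 2.1986 = 0.455.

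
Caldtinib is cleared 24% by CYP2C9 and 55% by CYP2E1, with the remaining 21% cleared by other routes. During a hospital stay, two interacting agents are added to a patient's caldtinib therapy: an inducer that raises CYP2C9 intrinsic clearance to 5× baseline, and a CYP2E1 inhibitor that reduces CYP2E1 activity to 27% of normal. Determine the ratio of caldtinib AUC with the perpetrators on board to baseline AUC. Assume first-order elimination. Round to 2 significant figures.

The CYP2C9 pathway (24% of clearance) rises to 5× activity: 0.24 × 5 = 1.2.
The CYP2E1 pathway (55% of clearance) is reduced to 0.27× activity: 0.55 × 0.27 = 0.1485.
The remaining 21% of clearance is unaffected.
Relative clearance = 1.2 + 0.1485 + 0.21 = 1.5585.
AUC ∝ 1/CL: fold-change = 1 / 1.5585 = 0.64.

0.64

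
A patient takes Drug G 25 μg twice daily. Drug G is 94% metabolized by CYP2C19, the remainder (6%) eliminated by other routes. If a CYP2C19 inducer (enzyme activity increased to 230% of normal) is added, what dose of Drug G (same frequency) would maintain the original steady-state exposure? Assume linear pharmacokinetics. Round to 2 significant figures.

56 μg

The CYP2C19 pathway (94% of clearance) is boosted to 2.3× activity: 0.94 × 2.3 = 2.162.
Non-CYP routes (6%) are unchanged.
CL_new/CL_old = 2.162 + 0.06 = 2.222.
To maintain the same steady-state level, dose must scale with clearance: new dose = 25 × 2.222 = 56 μg.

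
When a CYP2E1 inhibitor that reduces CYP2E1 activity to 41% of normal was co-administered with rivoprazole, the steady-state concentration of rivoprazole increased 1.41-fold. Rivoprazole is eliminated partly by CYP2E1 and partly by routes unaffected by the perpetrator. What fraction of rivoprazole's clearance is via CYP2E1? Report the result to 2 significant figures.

0.49

CL'/CL = 1 / 1.41 = 0.7092
0.41·fm + (1 − fm) = 0.7092
fm = (0.7092 − 1) / (0.41 − 1) = 0.49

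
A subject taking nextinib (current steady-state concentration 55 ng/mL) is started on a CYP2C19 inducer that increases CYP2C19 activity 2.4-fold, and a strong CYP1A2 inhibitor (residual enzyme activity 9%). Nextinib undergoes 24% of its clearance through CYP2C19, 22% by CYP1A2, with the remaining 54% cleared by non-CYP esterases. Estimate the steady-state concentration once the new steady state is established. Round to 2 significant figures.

48 ng/mL

CYP2C19: 0.24 × 2.4 = 0.576
CYP1A2: 0.22 × 0.09 = 0.0198
Other: 0.54 (unchanged)
CL_new/CL_old = 0.576 + 0.0198 + 0.54 = 1.1358.
New steady-state concentration = 55 / 1.1358 = 48 ng/mL (concentration scales inversely with clearance).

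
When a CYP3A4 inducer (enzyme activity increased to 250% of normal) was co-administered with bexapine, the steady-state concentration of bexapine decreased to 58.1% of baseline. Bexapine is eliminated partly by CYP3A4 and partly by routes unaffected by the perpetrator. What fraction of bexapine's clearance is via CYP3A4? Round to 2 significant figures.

Let fm be the CYP3A4 fraction. New clearance relative to baseline = fm × 2.5 + (1 − fm).
Steady-state concentration ratio = 1 / (new CL fraction), so new CL fraction = 1 / 0.581 = 1.721.
fm × 2.5 + 1 − fm = 1.721  ⇒  fm × (2.5 − 1) = 0.7212  ⇒  fm = 0.48.

0.48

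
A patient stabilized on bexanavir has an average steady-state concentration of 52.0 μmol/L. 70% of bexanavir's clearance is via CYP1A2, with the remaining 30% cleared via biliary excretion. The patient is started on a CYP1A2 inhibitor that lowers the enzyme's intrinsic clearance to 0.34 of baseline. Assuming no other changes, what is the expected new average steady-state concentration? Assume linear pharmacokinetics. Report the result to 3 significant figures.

CYP1A2: 0.7 × 0.34 = 0.238
Other: 0.3 (unchanged)
New clearance relative to baseline: 0.238 + 0.3 = 0.538.
With dosing unchanged, average steady-state concentration scales as 1/CL: 52.0 / 0.538 = 96.7 μmol/L.

96.7 μmol/L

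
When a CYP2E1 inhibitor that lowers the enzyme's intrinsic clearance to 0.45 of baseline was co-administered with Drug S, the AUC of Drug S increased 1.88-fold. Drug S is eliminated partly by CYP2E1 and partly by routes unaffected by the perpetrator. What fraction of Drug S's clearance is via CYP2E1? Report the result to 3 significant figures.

CL'/CL = 1 / 1.88 = 0.5319
0.45·fm + (1 − fm) = 0.5319
fm = (0.5319 − 1) / (0.45 − 1) = 0.851

0.851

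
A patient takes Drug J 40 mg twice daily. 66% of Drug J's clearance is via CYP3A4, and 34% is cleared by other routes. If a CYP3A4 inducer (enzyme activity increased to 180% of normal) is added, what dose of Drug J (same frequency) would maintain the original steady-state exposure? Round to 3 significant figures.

The CYP3A4 pathway (66% of clearance) is boosted to 1.8× activity: 0.66 × 1.8 = 1.188.
The remaining 34% of clearance is unaffected.
CL_new/CL_old = 1.188 + 0.34 = 1.528.
To maintain the same steady-state level, dose must scale with clearance: new dose = 40 × 1.528 = 61.1 mg.

61.1 mg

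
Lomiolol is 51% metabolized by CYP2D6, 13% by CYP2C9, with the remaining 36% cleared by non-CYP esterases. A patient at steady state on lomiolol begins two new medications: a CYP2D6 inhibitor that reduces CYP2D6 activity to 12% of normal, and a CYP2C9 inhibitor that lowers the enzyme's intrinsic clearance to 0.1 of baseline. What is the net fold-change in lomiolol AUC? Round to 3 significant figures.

The CYP2D6 pathway (51% of clearance) is reduced to 0.12× activity: 0.51 × 0.12 = 0.0612.
The CYP2C9 pathway (13% of clearance) drops to 0.1× activity: 0.13 × 0.1 = 0.013.
The remaining 36% of clearance is unaffected.
CL_new/CL_old = 0.0612 + 0.013 + 0.36 = 0.4342.
AUC ∝ 1/CL: fold-change = 1 / 0.4342 = 2.30.

2.30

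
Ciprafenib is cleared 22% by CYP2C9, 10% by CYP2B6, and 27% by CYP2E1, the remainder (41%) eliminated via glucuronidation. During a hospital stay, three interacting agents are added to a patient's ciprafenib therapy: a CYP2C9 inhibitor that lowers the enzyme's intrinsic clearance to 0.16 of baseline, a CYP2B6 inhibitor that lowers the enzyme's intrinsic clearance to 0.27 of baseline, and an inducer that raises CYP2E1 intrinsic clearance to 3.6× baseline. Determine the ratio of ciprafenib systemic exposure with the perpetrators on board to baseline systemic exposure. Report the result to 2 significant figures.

0.69

The CYP2C9 pathway (22% of clearance) is reduced to 0.16× activity: 0.22 × 0.16 = 0.0352.
The CYP2B6 pathway (10% of clearance) is reduced to 0.27× activity: 0.1 × 0.27 = 0.027.
The CYP2E1 pathway (27% of clearance) rises to 3.6× activity: 0.27 × 3.6 = 0.972.
The remaining 41% of clearance is unaffected.
Relative clearance = 0.0352 + 0.027 + 0.972 + 0.41 = 1.4442.
Systemic exposure ∝ 1/CL: fold-change = 1 / 1.4442 = 0.69.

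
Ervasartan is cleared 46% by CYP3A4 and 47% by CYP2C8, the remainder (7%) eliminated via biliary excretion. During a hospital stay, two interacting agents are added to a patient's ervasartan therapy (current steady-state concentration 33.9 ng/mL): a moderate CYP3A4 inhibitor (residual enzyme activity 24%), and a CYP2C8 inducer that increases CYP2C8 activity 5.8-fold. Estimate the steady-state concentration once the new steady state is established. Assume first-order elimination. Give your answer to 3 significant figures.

11.7 ng/mL

The CYP3A4 pathway (46% of clearance) falls to 0.24× activity: 0.46 × 0.24 = 0.1104.
The CYP2C8 pathway (47% of clearance) is boosted to 5.8× activity: 0.47 × 5.8 = 2.726.
The remaining 7% of clearance is unaffected.
CL_new/CL_old = 0.1104 + 2.726 + 0.07 = 2.9064.
New steady-state concentration = 33.9 / 2.9064 = 11.7 ng/mL (concentration scales inversely with clearance).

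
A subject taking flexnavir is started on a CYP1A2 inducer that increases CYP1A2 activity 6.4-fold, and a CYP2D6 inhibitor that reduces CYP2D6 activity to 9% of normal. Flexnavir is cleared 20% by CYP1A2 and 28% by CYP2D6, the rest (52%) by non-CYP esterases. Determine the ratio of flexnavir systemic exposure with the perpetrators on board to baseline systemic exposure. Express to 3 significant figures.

CYP1A2: 0.2 × 6.4 = 1.28
CYP2D6: 0.28 × 0.09 = 0.0252
Other: 0.52 (unchanged)
Relative clearance = 1.28 + 0.0252 + 0.52 = 1.8252.
Because systemic exposure varies inversely with clearance, the combined effect is 1 / 1.8252 = 0.548.

0.548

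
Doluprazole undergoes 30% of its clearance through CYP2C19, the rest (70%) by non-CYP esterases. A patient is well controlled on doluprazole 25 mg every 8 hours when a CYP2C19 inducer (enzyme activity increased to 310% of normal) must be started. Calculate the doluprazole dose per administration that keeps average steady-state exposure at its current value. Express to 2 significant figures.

41 mg

CYP2C19: 0.3 × 3.1 = 0.93
Other: 0.7 (unchanged)
CL_new/CL_old = 0.93 + 0.7 = 1.63.
Css,avg = (dose rate)/CL, so holding Css fixed requires dose ∝ CL: 25 × 1.63 = 41 mg.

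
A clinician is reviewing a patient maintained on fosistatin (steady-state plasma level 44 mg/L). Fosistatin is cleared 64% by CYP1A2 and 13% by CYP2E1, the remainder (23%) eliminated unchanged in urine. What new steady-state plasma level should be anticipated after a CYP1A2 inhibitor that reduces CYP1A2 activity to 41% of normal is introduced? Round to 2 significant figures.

The CYP1A2 pathway (64% of clearance) falls to 0.41× activity: 0.64 × 0.41 = 0.2624.
CYP2E1 (13%) and the residual 23% are unaffected.
CL_new/CL_old = 0.2624 + 0.13 + 0.23 = 0.6224.
Steady-state plasma level ∝ 1/CL, so new value = 44 / 0.6224 = 71 mg/L.

71 mg/L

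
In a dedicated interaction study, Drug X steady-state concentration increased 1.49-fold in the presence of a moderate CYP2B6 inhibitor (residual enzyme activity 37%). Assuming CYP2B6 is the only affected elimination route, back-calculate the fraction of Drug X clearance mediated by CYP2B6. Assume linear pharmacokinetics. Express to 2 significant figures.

Let fm be the CYP2B6 fraction. New clearance relative to baseline = fm × 0.37 + (1 − fm).
Steady-state concentration ratio = 1 / (new CL fraction), so new CL fraction = 1 / 1.49 = 0.6711.
fm × 0.37 + 1 − fm = 0.6711  ⇒  fm × (0.37 − 1) = −0.3289  ⇒  fm = 0.52.

0.52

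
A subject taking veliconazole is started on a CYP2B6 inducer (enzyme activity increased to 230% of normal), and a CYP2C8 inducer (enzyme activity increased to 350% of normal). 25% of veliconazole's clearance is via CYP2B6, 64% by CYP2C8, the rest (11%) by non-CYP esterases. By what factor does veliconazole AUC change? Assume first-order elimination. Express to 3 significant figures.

CYP2B6: 0.25 × 2.3 = 0.575
CYP2C8: 0.64 × 3.5 = 2.24
Other: 0.11 (unchanged)
New clearance relative to baseline: 0.575 + 2.24 + 0.11 = 2.925.
AUC ∝ 1/CL: fold-change = 1 / 2.925 = 0.342.

0.342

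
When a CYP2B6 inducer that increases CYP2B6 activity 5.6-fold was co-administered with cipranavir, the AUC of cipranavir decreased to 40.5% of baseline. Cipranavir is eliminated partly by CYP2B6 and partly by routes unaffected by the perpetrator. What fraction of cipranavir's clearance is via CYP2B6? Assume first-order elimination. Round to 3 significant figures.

Call the CYP2B6 fraction fm. After the interaction, CL_new/CL_old = fm × 5.6 + (1 − fm).
AUC ratio = 1 / (new CL fraction), so new CL fraction = 1 / 0.405 = 2.469.
fm × 5.6 + 1 − fm = 2.469  ⇒  fm × (5.6 − 1) = 1.469  ⇒  fm = 0.319.

0.319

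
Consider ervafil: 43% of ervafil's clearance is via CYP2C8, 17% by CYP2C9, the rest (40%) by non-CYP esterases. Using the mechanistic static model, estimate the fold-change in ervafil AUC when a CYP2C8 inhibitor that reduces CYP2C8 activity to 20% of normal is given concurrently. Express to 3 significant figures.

1.52

The CYP2C8 pathway (43% of clearance) is reduced to 0.2× activity: 0.43 × 0.2 = 0.086.
CYP2C9 (17%) and the residual 40% are unaffected.
Relative clearance = 0.086 + 0.17 + 0.4 = 0.656.
AUC is inversely proportional to clearance, so the fold-change is 1 / 0.656 = 1.52.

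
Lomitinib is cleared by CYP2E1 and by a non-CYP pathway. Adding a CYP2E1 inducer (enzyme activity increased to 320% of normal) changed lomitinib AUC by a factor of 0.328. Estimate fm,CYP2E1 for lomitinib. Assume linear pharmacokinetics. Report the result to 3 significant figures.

CL'/CL = 1 / 0.328 = 3.049
3.2·fm + (1 − fm) = 3.049
fm = (3.049 − 1) / (3.2 − 1) = 0.931

0.931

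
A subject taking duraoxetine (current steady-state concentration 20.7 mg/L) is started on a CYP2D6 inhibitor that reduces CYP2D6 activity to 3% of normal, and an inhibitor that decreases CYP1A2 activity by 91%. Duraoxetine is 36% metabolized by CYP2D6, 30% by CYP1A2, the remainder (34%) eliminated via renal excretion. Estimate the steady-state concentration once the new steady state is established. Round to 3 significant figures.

54.8 mg/L

CYP2D6: 0.36 × 0.03 = 0.0108
CYP1A2: 0.3 × 0.09 = 0.027
Other: 0.34 (unchanged)
CL_new/CL_old = 0.0108 + 0.027 + 0.34 = 0.3778.
Steady-state concentration ∝ 1/CL: new value = 20.7 / 0.3778 = 54.8 mg/L.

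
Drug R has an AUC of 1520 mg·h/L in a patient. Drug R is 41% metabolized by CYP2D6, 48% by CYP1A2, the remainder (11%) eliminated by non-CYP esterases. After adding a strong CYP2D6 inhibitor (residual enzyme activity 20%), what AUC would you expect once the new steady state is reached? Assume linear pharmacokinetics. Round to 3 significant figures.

The CYP2D6 pathway (41% of clearance) drops to 0.2× activity: 0.41 × 0.2 = 0.082.
CYP1A2 (48%) and the residual 11% are unaffected.
Relative clearance = 0.082 + 0.48 + 0.11 = 0.672.
New AUC = baseline ÷ relative clearance = 1520 / 0.672 = 2.26 × 10³ mg·h/L.

2.26 × 10³ mg·h/L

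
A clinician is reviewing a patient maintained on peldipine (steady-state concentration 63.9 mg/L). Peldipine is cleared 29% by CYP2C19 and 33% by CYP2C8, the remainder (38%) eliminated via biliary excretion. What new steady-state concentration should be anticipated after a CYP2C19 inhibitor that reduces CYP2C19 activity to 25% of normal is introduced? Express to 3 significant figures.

81.7 mg/L

The CYP2C19 pathway (29% of clearance) is reduced to 0.25× activity: 0.29 × 0.25 = 0.0725.
CYP2C8 (33%) and the residual 38% are unaffected.
Relative clearance = 0.0725 + 0.33 + 0.38 = 0.7825.
Steady-state concentration ∝ 1/CL, so new value = 63.9 / 0.7825 = 81.7 mg/L.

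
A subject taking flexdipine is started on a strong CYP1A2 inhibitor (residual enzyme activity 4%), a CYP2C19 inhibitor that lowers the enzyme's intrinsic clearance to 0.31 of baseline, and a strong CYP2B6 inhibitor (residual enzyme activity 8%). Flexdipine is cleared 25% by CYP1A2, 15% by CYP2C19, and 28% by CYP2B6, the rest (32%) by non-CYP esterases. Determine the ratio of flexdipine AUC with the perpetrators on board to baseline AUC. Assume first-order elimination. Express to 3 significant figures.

The CYP1A2 pathway (25% of clearance) is reduced to 0.04× activity: 0.25 × 0.04 = 0.01.
The CYP2C19 pathway (15% of clearance) is reduced to 0.31× activity: 0.15 × 0.31 = 0.0465.
The CYP2B6 pathway (28% of clearance) falls to 0.08× activity: 0.28 × 0.08 = 0.0224.
Non-CYP routes (32%) are unchanged.
New clearance relative to baseline: 0.01 + 0.0465 + 0.0224 + 0.32 = 0.3989.
AUC ∝ 1/CL: fold-change = 1 / 0.3989 = 2.51.

2.51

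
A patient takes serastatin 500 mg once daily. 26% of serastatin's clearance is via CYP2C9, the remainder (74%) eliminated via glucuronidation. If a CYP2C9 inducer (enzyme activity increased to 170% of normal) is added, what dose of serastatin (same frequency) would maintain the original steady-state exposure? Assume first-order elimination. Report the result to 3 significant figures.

The CYP2C9 pathway (26% of clearance) increases to 1.7× activity: 0.26 × 1.7 = 0.442.
The remaining 74% of clearance is unaffected.
Relative clearance = 0.442 + 0.74 = 1.182.
To maintain the same steady-state level, dose must scale with clearance: new dose = 500 × 1.182 = 591 mg.

591 mg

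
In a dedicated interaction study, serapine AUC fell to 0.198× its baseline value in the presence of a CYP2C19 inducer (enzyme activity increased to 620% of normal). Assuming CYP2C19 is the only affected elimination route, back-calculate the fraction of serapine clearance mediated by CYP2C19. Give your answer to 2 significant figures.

CL'/CL = 1 / 0.198 = 5.051
6.2·fm + (1 − fm) = 5.051
fm = (5.051 − 1) / (6.2 − 1) = 0.78

0.78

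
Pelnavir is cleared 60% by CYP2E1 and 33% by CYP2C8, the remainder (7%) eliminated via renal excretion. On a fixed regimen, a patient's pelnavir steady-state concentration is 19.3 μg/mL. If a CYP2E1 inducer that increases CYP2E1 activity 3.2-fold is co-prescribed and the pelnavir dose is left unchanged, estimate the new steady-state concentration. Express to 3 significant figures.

8.32 μg/mL

The CYP2E1 pathway (60% of clearance) is boosted to 3.2× activity: 0.6 × 3.2 = 1.92.
CYP2C8 (33%) and the residual 7% are unaffected.
Relative clearance = 1.92 + 0.33 + 0.07 = 2.32.
Steady-state concentration ∝ 1/CL, so new value = 19.3 / 2.32 = 8.32 μg/mL.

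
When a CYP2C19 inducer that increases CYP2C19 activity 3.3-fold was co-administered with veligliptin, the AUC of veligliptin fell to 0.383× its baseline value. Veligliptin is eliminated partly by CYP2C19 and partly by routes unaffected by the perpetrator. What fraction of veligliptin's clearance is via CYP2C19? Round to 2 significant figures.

0.70

Let x = fm,CYP2C19. Because AUC ∝ 1/CL, relative clearance rose to 1/0.383 = 2.611.
Setting x·3.3 + (1 − x) = 2.611 and solving: x = (2.611 − 1)/(3.3 − 1) = 0.70.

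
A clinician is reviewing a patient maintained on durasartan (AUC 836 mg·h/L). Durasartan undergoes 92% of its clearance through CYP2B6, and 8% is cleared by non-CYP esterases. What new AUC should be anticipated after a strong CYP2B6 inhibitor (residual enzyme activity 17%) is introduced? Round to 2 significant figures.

CYP2B6: 0.92 × 0.17 = 0.1564
Other: 0.08 (unchanged)
Relative clearance = 0.1564 + 0.08 = 0.2364.
New AUC = baseline ÷ relative clearance = 836 / 0.2364 = 3.5 × 10³ mg·h/L.

3.5 × 10³ mg·h/L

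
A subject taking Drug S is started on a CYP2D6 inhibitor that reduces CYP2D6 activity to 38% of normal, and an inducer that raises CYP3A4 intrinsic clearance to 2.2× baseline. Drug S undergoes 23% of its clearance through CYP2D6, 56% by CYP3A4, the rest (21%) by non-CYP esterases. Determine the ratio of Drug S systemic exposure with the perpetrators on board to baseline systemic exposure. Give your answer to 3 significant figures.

CYP2D6: 0.23 × 0.38 = 0.0874
CYP3A4: 0.56 × 2.2 = 1.232
Other: 0.21 (unchanged)
New clearance relative to baseline: 0.0874 + 1.232 + 0.21 = 1.5294.
Net systemic exposure ratio = 1 / 1.5294 = 0.654.

0.654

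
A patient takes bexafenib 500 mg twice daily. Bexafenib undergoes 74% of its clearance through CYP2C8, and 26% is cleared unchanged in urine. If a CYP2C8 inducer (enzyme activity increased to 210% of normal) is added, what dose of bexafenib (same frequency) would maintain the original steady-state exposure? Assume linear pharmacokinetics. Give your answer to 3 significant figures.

907 mg

The CYP2C8 pathway (74% of clearance) increases to 2.1× activity: 0.74 × 2.1 = 1.554.
The remaining 26% of clearance is unaffected.
New clearance relative to baseline: 1.554 + 0.26 = 1.814.
Css,avg = (dose rate)/CL, so holding Css fixed requires dose ∝ CL: 500 × 1.814 = 907 mg.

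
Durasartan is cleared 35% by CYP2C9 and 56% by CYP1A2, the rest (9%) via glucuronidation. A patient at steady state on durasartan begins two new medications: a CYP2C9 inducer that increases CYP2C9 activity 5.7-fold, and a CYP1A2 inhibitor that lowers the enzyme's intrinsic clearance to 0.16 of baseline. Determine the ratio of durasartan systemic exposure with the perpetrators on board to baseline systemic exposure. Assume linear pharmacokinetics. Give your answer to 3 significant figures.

CYP2C9: 0.35 × 5.7 = 1.995
CYP1A2: 0.56 × 0.16 = 0.0896
Other: 0.09 (unchanged)
New clearance relative to baseline: 1.995 + 0.0896 + 0.09 = 2.1746.
Because systemic exposure varies inversely with clearance, the combined effect is 1 / 2.1746 = 0.460.

0.460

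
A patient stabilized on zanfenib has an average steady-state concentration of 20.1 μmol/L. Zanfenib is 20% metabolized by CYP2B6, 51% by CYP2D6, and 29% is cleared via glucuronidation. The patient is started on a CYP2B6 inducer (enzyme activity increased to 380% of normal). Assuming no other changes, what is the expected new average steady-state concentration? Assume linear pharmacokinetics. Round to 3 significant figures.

CYP2B6: 0.2 × 3.8 = 0.76
CYP2D6: 0.51 (unchanged)
Other: 0.29 (unchanged)
Relative clearance = 0.76 + 0.51 + 0.29 = 1.56.
With dosing unchanged, average steady-state concentration scales as 1/CL: 20.1 / 1.56 = 12.9 μmol/L.

12.9 μmol/L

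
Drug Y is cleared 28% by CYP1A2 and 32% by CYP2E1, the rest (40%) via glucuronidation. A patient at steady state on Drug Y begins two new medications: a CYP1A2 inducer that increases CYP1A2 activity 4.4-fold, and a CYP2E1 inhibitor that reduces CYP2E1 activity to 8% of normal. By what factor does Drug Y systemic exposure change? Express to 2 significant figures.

The CYP1A2 pathway (28% of clearance) is boosted to 4.4× activity: 0.28 × 4.4 = 1.232.
The CYP2E1 pathway (32% of clearance) drops to 0.08× activity: 0.32 × 0.08 = 0.0256.
The remaining 40% of clearance is unaffected.
New clearance relative to baseline: 1.232 + 0.0256 + 0.4 = 1.6576.
Because systemic exposure varies inversely with clearance, the combined effect is 1 / 1.6576 = 0.60.

0.60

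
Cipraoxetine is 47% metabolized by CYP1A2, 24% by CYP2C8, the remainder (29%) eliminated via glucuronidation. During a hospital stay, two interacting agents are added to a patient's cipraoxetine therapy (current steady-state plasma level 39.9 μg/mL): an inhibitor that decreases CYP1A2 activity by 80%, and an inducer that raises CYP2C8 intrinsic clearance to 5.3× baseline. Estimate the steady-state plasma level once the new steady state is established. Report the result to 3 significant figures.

24.1 μg/mL

The CYP1A2 pathway (47% of clearance) drops to 0.2× activity: 0.47 × 0.2 = 0.094.
The CYP2C8 pathway (24% of clearance) is boosted to 5.3× activity: 0.24 × 5.3 = 1.272.
The remaining 29% of clearance is unaffected.
New clearance relative to baseline: 0.094 + 1.272 + 0.29 = 1.656.
Dividing the baseline by the relative clearance: 39.9 / 1.656 = 24.1 μg/mL.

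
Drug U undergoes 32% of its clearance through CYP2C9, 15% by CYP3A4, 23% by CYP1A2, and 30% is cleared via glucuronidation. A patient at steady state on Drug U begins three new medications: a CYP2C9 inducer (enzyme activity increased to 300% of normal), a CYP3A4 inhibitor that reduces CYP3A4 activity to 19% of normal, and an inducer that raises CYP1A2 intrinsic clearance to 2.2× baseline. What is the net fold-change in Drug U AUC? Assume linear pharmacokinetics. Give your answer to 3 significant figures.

The CYP2C9 pathway (32% of clearance) is boosted to 3× activity: 0.32 × 3 = 0.96.
The CYP3A4 pathway (15% of clearance) is reduced to 0.19× activity: 0.15 × 0.19 = 0.0285.
The CYP1A2 pathway (23% of clearance) increases to 2.2× activity: 0.23 × 2.2 = 0.506.
Non-CYP routes (30%) are unchanged.
CL_new/CL_old = 0.96 + 0.0285 + 0.506 + 0.3 = 1.7945.
Net AUC ratio = 1 / 1.7945 = 0.557.

0.557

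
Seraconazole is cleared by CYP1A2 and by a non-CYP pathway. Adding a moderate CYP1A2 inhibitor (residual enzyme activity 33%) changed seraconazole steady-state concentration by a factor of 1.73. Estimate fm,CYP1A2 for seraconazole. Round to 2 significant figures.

0.63

CL'/CL = 1 / 1.73 = 0.578
0.33·fm + (1 − fm) = 0.578
fm = (0.578 − 1) / (0.33 − 1) = 0.63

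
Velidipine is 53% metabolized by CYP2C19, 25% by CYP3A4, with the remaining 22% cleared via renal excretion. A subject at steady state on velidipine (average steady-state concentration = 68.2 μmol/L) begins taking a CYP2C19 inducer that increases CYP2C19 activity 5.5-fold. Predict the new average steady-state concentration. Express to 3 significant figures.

20.1 μmol/L

The CYP2C19 pathway (53% of clearance) rises to 5.5× activity: 0.53 × 5.5 = 2.915.
CYP3A4 (25%) and the residual 22% are unaffected.
New clearance relative to baseline: 2.915 + 0.25 + 0.22 = 3.385.
With dosing unchanged, average steady-state concentration scales as 1/CL: 68.2 / 3.385 = 20.1 μmol/L.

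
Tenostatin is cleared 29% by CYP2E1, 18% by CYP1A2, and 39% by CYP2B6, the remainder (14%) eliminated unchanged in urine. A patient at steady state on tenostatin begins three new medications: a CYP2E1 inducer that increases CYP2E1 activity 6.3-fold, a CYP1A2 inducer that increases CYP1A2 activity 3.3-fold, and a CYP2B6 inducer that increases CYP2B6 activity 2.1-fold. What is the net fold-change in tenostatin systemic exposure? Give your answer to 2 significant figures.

0.30

CYP2E1: 0.29 × 6.3 = 1.827
CYP1A2: 0.18 × 3.3 = 0.594
CYP2B6: 0.39 × 2.1 = 0.819
Other: 0.14 (unchanged)
New clearance relative to baseline: 1.827 + 0.594 + 0.819 + 0.14 = 3.38.
Systemic exposure ∝ 1/CL: fold-change = 1 / 3.38 = 0.30.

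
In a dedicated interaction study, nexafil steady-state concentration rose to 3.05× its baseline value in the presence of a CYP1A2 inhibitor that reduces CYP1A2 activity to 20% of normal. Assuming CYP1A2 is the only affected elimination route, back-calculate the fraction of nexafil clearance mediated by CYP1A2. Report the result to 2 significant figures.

0.84

Let fm be the CYP1A2 fraction. New clearance relative to baseline = fm × 0.2 + (1 − fm).
Steady-state concentration ratio = 1 / (new CL fraction), so new CL fraction = 1 / 3.05 = 0.3279.
fm × 0.2 + 1 − fm = 0.3279  ⇒  fm × (0.2 − 1) = −0.6721  ⇒  fm = 0.84.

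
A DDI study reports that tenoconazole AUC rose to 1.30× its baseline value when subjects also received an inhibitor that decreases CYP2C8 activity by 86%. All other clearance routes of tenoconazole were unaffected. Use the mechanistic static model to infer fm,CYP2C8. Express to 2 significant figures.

CL'/CL = 1 / 1.30 = 0.7692
0.14·fm + (1 − fm) = 0.7692
fm = (0.7692 − 1) / (0.14 − 1) = 0.27

0.27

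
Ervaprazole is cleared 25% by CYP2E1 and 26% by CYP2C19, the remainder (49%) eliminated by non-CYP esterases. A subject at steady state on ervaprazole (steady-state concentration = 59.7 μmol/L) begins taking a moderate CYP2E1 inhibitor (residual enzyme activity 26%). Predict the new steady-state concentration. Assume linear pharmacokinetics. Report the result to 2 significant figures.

CYP2E1: 0.25 × 0.26 = 0.065
CYP2C19: 0.26 (unchanged)
Other: 0.49 (unchanged)
New clearance relative to baseline: 0.065 + 0.26 + 0.49 = 0.815.
With dosing unchanged, steady-state concentration scales as 1/CL: 59.7 / 0.815 = 73 μmol/L.

73 μmol/L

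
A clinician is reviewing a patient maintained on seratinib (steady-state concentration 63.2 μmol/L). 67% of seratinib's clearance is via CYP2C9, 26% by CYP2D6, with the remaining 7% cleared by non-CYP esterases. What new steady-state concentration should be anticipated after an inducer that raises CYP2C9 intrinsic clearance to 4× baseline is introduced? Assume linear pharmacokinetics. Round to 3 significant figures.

The CYP2C9 pathway (67% of clearance) rises to 4× activity: 0.67 × 4 = 2.68.
CYP2D6 (26%) and the residual 7% are unaffected.
New clearance relative to baseline: 2.68 + 0.26 + 0.07 = 3.01.
With dosing unchanged, steady-state concentration scales as 1/CL: 63.2 / 3.01 = 21.0 μmol/L.

21.0 μmol/L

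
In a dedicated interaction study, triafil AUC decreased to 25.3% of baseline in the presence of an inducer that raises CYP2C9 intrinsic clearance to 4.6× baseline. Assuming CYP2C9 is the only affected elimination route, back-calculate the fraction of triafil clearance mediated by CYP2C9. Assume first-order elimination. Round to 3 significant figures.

0.820

CL'/CL = 1 / 0.253 = 3.953
4.6·fm + (1 − fm) = 3.953
fm = (3.953 − 1) / (4.6 − 1) = 0.820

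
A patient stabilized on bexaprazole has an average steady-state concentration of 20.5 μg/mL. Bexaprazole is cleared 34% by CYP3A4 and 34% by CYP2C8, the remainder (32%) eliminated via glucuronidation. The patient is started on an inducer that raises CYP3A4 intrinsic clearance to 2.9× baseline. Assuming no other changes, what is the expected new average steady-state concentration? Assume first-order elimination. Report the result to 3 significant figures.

CYP3A4: 0.34 × 2.9 = 0.986
CYP2C8: 0.34 (unchanged)
Other: 0.32 (unchanged)
CL_new/CL_old = 0.986 + 0.34 + 0.32 = 1.646.
New average steady-state concentration = baseline ÷ relative clearance = 20.5 / 1.646 = 12.5 μg/mL.

12.5 μg/mL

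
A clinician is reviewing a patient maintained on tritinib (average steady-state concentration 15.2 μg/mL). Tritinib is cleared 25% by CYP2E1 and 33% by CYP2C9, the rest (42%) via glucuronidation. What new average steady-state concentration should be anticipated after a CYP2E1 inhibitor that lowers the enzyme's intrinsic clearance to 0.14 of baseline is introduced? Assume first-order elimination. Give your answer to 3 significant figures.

19.4 μg/mL

CYP2E1: 0.25 × 0.14 = 0.035
CYP2C9: 0.33 (unchanged)
Other: 0.42 (unchanged)
CL_new/CL_old = 0.035 + 0.33 + 0.42 = 0.785.
New average steady-state concentration = baseline ÷ relative clearance = 15.2 / 0.785 = 19.4 μg/mL.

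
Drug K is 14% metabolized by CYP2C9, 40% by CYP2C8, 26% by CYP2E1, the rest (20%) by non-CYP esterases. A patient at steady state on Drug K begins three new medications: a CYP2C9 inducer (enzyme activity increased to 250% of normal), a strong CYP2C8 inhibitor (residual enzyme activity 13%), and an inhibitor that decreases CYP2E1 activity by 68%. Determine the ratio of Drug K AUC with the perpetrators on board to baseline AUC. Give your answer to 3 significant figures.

1.46

The CYP2C9 pathway (14% of clearance) is boosted to 2.5× activity: 0.14 × 2.5 = 0.35.
The CYP2C8 pathway (40% of clearance) falls to 0.13× activity: 0.4 × 0.13 = 0.052.
The CYP2E1 pathway (26% of clearance) falls to 0.32× activity: 0.26 × 0.32 = 0.0832.
The remaining 20% of clearance is unaffected.
New clearance relative to baseline: 0.35 + 0.052 + 0.0832 + 0.2 = 0.6852.
Because AUC varies inversely with clearance, the combined effect is 1 / 0.6852 = 1.46.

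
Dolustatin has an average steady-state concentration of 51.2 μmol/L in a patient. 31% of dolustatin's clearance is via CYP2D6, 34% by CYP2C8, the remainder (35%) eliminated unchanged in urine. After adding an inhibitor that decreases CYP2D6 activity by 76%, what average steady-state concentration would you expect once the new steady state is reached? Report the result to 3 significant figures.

67.0 μmol/L

The CYP2D6 pathway (31% of clearance) falls to 0.24× activity: 0.31 × 0.24 = 0.0744.
CYP2C8 (34%) and the residual 35% are unaffected.
New clearance relative to baseline: 0.0744 + 0.34 + 0.35 = 0.7644.
New average steady-state concentration = baseline ÷ relative clearance = 51.2 / 0.7644 = 67.0 μmol/L.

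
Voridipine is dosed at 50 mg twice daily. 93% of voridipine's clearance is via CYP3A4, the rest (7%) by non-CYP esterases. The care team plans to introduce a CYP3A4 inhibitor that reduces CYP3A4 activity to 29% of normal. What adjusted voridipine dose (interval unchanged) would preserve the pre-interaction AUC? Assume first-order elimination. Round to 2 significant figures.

17 mg

The CYP3A4 pathway (93% of clearance) drops to 0.29× activity: 0.93 × 0.29 = 0.2697.
Non-CYP routes (7%) are unchanged.
CL_new/CL_old = 0.2697 + 0.07 = 0.3397.
Css,avg = (dose rate)/CL, so holding Css fixed requires dose ∝ CL: 50 × 0.3397 = 17 mg.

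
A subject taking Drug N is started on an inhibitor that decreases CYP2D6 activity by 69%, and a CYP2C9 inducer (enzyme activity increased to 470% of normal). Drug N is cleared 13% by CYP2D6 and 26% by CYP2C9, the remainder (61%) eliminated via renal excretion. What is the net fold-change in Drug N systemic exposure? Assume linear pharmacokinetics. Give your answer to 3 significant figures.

The CYP2D6 pathway (13% of clearance) drops to 0.31× activity: 0.13 × 0.31 = 0.0403.
The CYP2C9 pathway (26% of clearance) increases to 4.7× activity: 0.26 × 4.7 = 1.222.
Non-CYP routes (61%) are unchanged.
CL_new/CL_old = 0.0403 + 1.222 + 0.61 = 1.8723.
Net systemic exposure ratio = 1 / 1.8723 = 0.534.

0.534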